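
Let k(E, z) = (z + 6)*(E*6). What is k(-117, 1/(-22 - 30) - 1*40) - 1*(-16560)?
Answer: 80883/2 ≈ 40442.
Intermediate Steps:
k(E, z) = 6*E*(6 + z) (k(E, z) = (6 + z)*(6*E) = 6*E*(6 + z))
k(-117, 1/(-22 - 30) - 1*40) - 1*(-16560) = 6*(-117)*(6 + (1/(-22 - 30) - 1*40)) - 1*(-16560) = 6*(-117)*(6 + (1/(-52) - 40)) + 16560 = 6*(-117)*(6 + (-1/52 - 40)) + 16560 = 6*(-117)*(6 - 2081/52) + 16560 = 6*(-117)*(-1769/52) + 16560 = 47763/2 + 16560 = 80883/2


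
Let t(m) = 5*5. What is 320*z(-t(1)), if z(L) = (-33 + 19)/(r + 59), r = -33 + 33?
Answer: -4480/59 ≈ -75.932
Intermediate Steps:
t(m) = 25
r = 0
z(L) = -14/59 (z(L) = (-33 + 19)/(0 + 59) = -14/59)
320*z(-t(1)) = 320*(-14/59) = -4480/59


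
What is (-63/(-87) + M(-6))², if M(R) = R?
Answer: 23409/841 ≈ 27.835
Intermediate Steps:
(-63/(-87) + M(-6))² = (-63/(-87) - 6)² = (-63*(-1/87) - 6)² = (21/29 - 6)² = (-153/29)² = 23409/841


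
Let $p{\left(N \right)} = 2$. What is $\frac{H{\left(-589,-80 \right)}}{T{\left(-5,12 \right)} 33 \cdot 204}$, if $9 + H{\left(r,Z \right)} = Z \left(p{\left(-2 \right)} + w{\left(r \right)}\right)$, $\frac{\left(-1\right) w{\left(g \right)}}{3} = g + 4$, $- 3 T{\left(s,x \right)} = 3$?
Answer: $\frac{12779}{612} \approx 20.881$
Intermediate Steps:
$T{\left(s,x \right)} = -1$ ($T{\left(s,x \right)} = \left(- \frac{1}{3}\right) 3 = -1$)
$w{\left(g \right)} = -12 - 3 g$ ($w{\left(g \right)} = - 3 \left(g + 4\right) = - 3 \left(4 + g\right) = -12 - 3 g$)
$H{\left(r,Z \right)} = -9 + Z \left(-10 - 3 r\right)$ ($H{\left(r,Z \right)} = -9 + Z \left(2 - \left(12 + 3 r\right)\right) = -9 + Z \left(-10 - 3 r\right)$)
$\frac{H{\left(-589,-80 \right)}}{T{\left(-5,12 \right)} 33 \cdot 204} = \frac{-9 + 2 \left(-80\right) - - 240 \left(4 - 589\right)}{\left(-1\right) 33 \cdot 204} = \frac{-9 - 160 - \left(-240\right) \left(-585\right)}{\left(-33\right) 204} = \frac{-9 - 160 - 140400}{-6732} = \left(-140569\right) \left(- \frac{1}{6732}\right) = \frac{12779}{612}$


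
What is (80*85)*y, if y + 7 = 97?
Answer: 612000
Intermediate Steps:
y = 90 (y = -7 + 97 = 90)
(80*85)*y = (80*85)*90 = 6800*90 = 612000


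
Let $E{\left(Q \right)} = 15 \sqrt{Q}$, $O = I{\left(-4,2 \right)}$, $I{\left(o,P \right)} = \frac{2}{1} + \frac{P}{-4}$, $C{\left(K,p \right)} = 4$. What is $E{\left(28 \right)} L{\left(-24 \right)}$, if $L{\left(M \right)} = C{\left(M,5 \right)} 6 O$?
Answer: $1080 \sqrt{7} \approx 2857.4$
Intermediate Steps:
$I{\left(o,P \right)} = 2 - \frac{P}{4}$ ($I{\left(o,P \right)} = 2 \cdot 1 + P \left(- \frac{1}{4}\right) = 2 - \frac{P}{4}$)
$O = \frac{3}{2}$ ($O = 2 - \frac{1}{2} = \frac{3}{2} \approx 1.5$)
$L{\left(M \right)} = 36$ ($L{\left(M \right)} = 4 \cdot 6 \cdot \frac{3}{2} = 24 \cdot \frac{3}{2} = 36$)
$E{\left(28 \right)} L{\left(-24 \right)} = 15 \sqrt{28} \cdot 36 = 15 \cdot 2 \sqrt{7} \cdot 36 = 30 \sqrt{7} \cdot 36 = 1080 \sqrt{7}$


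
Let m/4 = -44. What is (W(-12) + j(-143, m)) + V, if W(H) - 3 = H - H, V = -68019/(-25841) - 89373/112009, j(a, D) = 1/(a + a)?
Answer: 3998968064341/827805426734 ≈ 4.8308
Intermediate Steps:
m = -176 (m = 4*(-44) = -176)
j(a, D) = 1/(2*a)
V = 5309252478/2894424569 (V = -68019*(-1/25841) - 89373*1/112009 = 68019/25841 - 89373/112009 = 5309252478/2894424569 ≈ 1.8343)
W(H) = 3 (W(H) = 3 + (H - H) = 3 + 0 = 3)
(W(-12) + j(-143, m)) + V = (3 + (½)/(-143)) + 5309252478/2894424569 = (3 + (½)*(-1/143)) + 5309252478/2894424569 = (3 - 1/286) + 5309252478/2894424569 = 857/286 + 5309252478/2894424569 = 3998968064341/827805426734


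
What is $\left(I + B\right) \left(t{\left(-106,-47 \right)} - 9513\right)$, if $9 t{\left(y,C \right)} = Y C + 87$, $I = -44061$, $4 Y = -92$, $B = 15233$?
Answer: $\frac{2434495772}{9} \approx 2.705 \cdot 10^{8}$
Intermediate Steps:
$Y = -23$ ($Y = \frac{1}{4} \left(-92\right) = -23$)
$t{\left(y,C \right)} = \frac{29}{3} - \frac{23 C}{9}$ ($t{\left(y,C \right)} = \frac{- 23 C + 87}{9} = \frac{87 - 23 C}{9} = \frac{29}{3} - \frac{23 C}{9}$)
$\left(I + B\right) \left(t{\left(-106,-47 \right)} - 9513\right) = \left(-44061 + 15233\right) \left(\left(\frac{29}{3} - - \frac{1081}{9}\right) - 9513\right) = - 28828 \left(\left(\frac{29}{3} + \frac{1081}{9}\right) - 9513\right) = - 28828 \left(\frac{1168}{9} - 9513\right) = \left(-28828\right) \left(- \frac{84449}{9}\right) = \frac{2434495772}{9}$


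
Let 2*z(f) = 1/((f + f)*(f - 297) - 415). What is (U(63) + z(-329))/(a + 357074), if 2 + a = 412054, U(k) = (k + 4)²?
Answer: 3694384155/632979930236 ≈ 0.0058365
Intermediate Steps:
U(k) = (4 + k)²
a = 412052 (a = -2 + 412054 = 412052)
z(f) = 1/(2*(-415 + 2*f*(-297 + f))) (z(f) = 1/(2*((f + f)*(f - 297) - 415)) = 1/(2*((2*f)*(-297 + f) - 415)) = 1/(2*(2*f*(-297 + f) - 415)) = 1/(2*(-415 + 2*f*(-297 + f))))
(U(63) + z(-329))/(a + 357074) = ((4 + 63)² + 1/(2*(-415 - 594*(-329) + 2*(-329)²)))/(412052 + 357074) = (67² + 1/(2*(-415 + 195426 + 2*108241)))/769126 = (4489 + 1/(2*(-415 + 195426 + 216482)))*(1/769126) = (4489 + (½)/411493)*(1/769126) = (4489 + (½)*(1/411493))*(1/769126) = (4489 + 1/822986)*(1/769126) = (3694384155/822986)*(1/769126) = 3694384155/632979930236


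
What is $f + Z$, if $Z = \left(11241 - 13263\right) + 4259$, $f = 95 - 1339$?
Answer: $993$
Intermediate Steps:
$f = -1244$ ($f = 95 - 1339 = -1244$)
$Z = 2237$ ($Z = -2022 + 4259 = 2237$)
$f + Z = -1244 + 2237 = 993$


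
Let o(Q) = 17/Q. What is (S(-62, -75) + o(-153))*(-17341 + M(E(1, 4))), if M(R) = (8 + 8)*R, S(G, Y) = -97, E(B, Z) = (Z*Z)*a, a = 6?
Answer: 13813570/9 ≈ 1.5348e+6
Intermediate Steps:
E(B, Z) = 6*Z² (E(B, Z) = (Z*Z)*6 = Z²*6 = 6*Z²)
M(R) = 16*R
(S(-62, -75) + o(-153))*(-17341 + M(E(1, 4))) = (-97 + 17/(-153))*(-17341 + 16*(6*4²)) = (-97 + 17*(-1/153))*(-17341 + 16*(6*16)) = (-97 - ⅑)*(-17341 + 16*96) = -874*(-17341 + 1536)/9 = -874/9*(-15805) = 13813570/9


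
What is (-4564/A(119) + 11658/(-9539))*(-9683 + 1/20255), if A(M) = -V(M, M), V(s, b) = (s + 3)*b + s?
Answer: 237413699258120/26933814833 ≈ 8814.7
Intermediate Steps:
V(s, b) = s + b*(3 + s) (V(s, b) = (3 + s)*b + s = b*(3 + s) + s = s + b*(3 + s))
A(M) = -M² - 4*M (A(M) = -(M + 3*M + M*M) = -(M + 3*M + M²) = -(M² + 4*M) = -M² - 4*M)
(-4564/A(119) + 11658/(-9539))*(-9683 + 1/20255) = (-4564*1/(119*(-4 - 1*119)) + 11658/(-9539))*(-9683 + 1/20255) = (-4564*1/(119*(-4 - 119)) + 11658*(-1/9539))*(-9683 + 1/20255) = (-4564/(119*(-123)) - 11658/9539)*(-196129164/20255) = (-4564/(-14637) - 11658/9539)*(-196129164/20255) = (-4564*(-1/14637) - 11658/9539)*(-196129164/20255) = (652/2091 - 11658/9539)*(-196129164/20255) = -18157450/19946049*(-196129164/20255) = 237413699258120/26933814833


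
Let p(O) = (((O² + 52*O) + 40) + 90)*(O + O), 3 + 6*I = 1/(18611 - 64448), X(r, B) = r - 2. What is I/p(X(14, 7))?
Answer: -17189/740909268 ≈ -2.3200e-5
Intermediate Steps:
X(r, B) = -2 + r
I = -68756/137511 (I = -½ + 1/(6*(18611 - 64448)) = -½ + (⅙)/(-45837) = -½ + (⅙)*(-1/45837) = -½ - 1/275022 = -68756/137511 ≈ -0.50000)
p(O) = 2*O*(130 + O² + 52*O) (p(O) = ((40 + O² + 52*O) + 90)*(2*O) = (130 + O² + 52*O)*(2*O) = 2*O*(130 + O² + 52*O))
I/p(X(14, 7)) = -68756*1/(2*(-2 + 14)*(130 + (-2 + 14)² + 52*(-2 + 14)))/137511 = -68756*1/(24*(130 + 12² + 52*12))/137511 = -68756*1/(24*(130 + 144 + 624))/137511 = -68756/(137511*(2*12*898)) = -68756/137511/21552 = -68756/137511*1/21552 = -17189/740909268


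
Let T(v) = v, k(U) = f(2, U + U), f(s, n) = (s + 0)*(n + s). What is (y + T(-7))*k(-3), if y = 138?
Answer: -1048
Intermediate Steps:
f(s, n) = s*(n + s)
k(U) = 4 + 4*U (k(U) = 2*((U + U) + 2) = 2*(2*U + 2) = 2*(2 + 2*U) = 4 + 4*U)
(y + T(-7))*k(-3) = (138 - 7)*(4 + 4*(-3)) = 131*(4 - 12) = 131*(-8) = -1048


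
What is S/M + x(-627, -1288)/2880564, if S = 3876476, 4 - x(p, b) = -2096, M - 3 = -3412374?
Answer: -929939269447/819129421437 ≈ -1.1353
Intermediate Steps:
M = -3412371 (M = 3 - 3412374 = -3412371)
x(p, b) = 2100 (x(p, b) = 4 - 1*(-2096) = 4 + 2096 = 2100)
S/M + x(-627, -1288)/2880564 = 3876476/(-3412371) + 2100/2880564 = 3876476*(-1/3412371) + 2100*(1/2880564) = -3876476/3412371 + 175/240047 = -929939269447/819129421437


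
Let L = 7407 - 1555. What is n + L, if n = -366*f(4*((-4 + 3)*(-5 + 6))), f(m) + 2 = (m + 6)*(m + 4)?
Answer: 6584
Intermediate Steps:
f(m) = -2 + (4 + m)*(6 + m) (f(m) = -2 + (m + 6)*(m + 4) = -2 + (6 + m)*(4 + m) = -2 + (4 + m)*(6 + m))
n = 732 (n = -366*(22 + (4*((-4 + 3)*(-5 + 6)))**2 + 10*(4*((-4 + 3)*(-5 + 6)))) = -366*(22 + (4*(-1*1))**2 + 10*(4*(-1*1))) = -366*(22 + (4*(-1))**2 + 10*(4*(-1))) = -366*(22 + (-4)**2 + 10*(-4)) = -366*(22 + 16 - 40) = -366*(-2) = 732)
L = 5852
n + L = 732 + 5852 = 6584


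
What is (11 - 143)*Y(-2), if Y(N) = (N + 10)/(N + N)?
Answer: 264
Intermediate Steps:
Y(N) = (10 + N)/(2*N) (Y(N) = (10 + N)/((2*N)) = (10 + N)*(1/(2*N)) = (10 + N)/(2*N))
(11 - 143)*Y(-2) = (11 - 143)*((½)*(10 - 2)/(-2)) = -66*(-1)*8/2 = -132*(-2) = 264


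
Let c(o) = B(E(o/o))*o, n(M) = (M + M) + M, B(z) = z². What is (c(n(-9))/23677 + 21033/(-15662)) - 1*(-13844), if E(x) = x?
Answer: 125201479601/9044614 ≈ 13843.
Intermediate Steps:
n(M) = 3*M (n(M) = 2*M + M = 3*M)
c(o) = o (c(o) = (o/o)²*o = 1²*o = 1*o = o)
(c(n(-9))/23677 + 21033/(-15662)) - 1*(-13844) = ((3*(-9))/23677 + 21033/(-15662)) - 1*(-13844) = (-27*1/23677 + 21033*(-1/15662)) + 13844 = (-27/23677 - 513/382) + 13844 = -12156615/9044614 + 13844 = 125201479601/9044614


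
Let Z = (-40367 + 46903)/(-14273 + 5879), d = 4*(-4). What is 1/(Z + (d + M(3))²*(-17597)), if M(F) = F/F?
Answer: -4197/16617290293 ≈ -2.5257e-7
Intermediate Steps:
M(F) = 1
d = -16
Z = -3268/4197 (Z = 6536/(-8394) = 6536*(-1/8394) = -3268/4197 ≈ -0.77865)
1/(Z + (d + M(3))²*(-17597)) = 1/(-3268/4197 + (-16 + 1)²*(-17597)) = 1/(-3268/4197 + (-15)²*(-17597)) = 1/(-3268/4197 + 225*(-17597)) = 1/(-3268/4197 - 3959325) = 1/(-16617290293/4197) = -4197/16617290293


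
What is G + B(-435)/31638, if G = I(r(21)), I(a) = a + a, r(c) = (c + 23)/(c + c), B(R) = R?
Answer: 460979/221466 ≈ 2.0815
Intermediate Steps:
r(c) = (23 + c)/(2*c) (r(c) = (23 + c)/((2*c)) = (23 + c)*(1/(2*c)) = (23 + c)/(2*c))
I(a) = 2*a
G = 44/21 (G = 2*((1/2)*(23 + 21)/21) = 2*((1/2)*(1/21)*44) = 2*(22/21) = 44/21 ≈ 2.0952)
G + B(-435)/31638 = 44/21 - 435/31638 = 44/21 - 435*1/31638 = 44/21 - 145/10546 = 460979/221466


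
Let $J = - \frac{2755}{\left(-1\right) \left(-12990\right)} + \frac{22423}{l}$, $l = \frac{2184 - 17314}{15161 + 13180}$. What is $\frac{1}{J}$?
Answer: $- \frac{578055}{24279588058} \approx -2.3808 \cdot 10^{-5}$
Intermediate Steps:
$l = - \frac{15130}{28341} \approx -0.53386$
$J = - \frac{24279588058}{578055}$ ($J = - \frac{2755}{\left(-1\right) \left(-12990\right)} + \frac{22423}{- \frac{15130}{28341}} = - \frac{2755}{12990} + 22423 \left(- \frac{28341}{15130}\right) = \left(-2755\right) \frac{1}{12990} - \frac{37381779}{890} = - \frac{551}{2598} - \frac{37381779}{890} = - \frac{24279588058}{578055} \approx -42002.0$)
$\frac{1}{J} = \frac{1}{- \frac{24279588058}{578055}} = - \frac{578055}{24279588058}$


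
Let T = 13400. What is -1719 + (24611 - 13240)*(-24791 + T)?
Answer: -129528780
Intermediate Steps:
-1719 + (24611 - 13240)*(-24791 + T) = -1719 + (24611 - 13240)*(-24791 + 13400) = -1719 + 11371*(-11391) = -1719 - 129527061 = -129528780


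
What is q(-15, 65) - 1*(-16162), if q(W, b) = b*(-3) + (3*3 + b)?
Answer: 16041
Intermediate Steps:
q(W, b) = 9 - 2*b (q(W, b) = -3*b + (9 + b) = 9 - 2*b)
q(-15, 65) - 1*(-16162) = (9 - 2*65) - 1*(-16162) = (9 - 130) + 16162 = -121 + 16162 = 16041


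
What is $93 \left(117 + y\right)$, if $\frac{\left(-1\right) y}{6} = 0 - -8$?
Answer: $6417$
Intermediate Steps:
$y = -48$ ($y = - 6 \left(0 - -8\right) = - 6 \left(0 + 8\right) = \left(-6\right) 8 = -48$)
$93 \left(117 + y\right) = 93 \left(117 - 48\right) = 93 \cdot 69 = 6417$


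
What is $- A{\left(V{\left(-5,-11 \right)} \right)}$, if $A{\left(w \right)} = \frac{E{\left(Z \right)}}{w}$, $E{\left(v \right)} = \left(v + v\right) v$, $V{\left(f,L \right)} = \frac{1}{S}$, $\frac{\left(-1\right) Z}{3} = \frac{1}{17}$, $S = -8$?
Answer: $\frac{144}{289} \approx 0.49827$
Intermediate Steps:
$Z = - \frac{3}{17} \approx -0.17647$
$V{\left(f,L \right)} = - \frac{1}{8}$ ($V{\left(f,L \right)} = \frac{1}{-8} = - \frac{1}{8}$)
$E{\left(v \right)} = 2 v^{2}$ ($E{\left(v \right)} = 2 v v = 2 v^{2}$)
$A{\left(w \right)} = \frac{18}{289 w}$ ($A{\left(w \right)} = \frac{2 \left(- \frac{3}{17}\right)^{2}}{w} = \frac{2 \cdot \frac{9}{289}}{w} = \frac{18}{289 w}$)
$- A{\left(V{\left(-5,-11 \right)} \right)} = - \frac{18}{289 \left(- \frac{1}{8}\right)} = - \frac{18 \left(-8\right)}{289} = \left(-1\right) \left(- \frac{144}{289}\right) = \frac{144}{289}$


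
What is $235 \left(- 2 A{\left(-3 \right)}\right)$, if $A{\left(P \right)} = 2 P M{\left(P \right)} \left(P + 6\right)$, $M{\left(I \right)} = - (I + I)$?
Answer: $50760$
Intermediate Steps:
$M{\left(I \right)} = - 2 I$
$A{\left(P \right)} = - 4 P^{2} \left(6 + P\right)$ ($A{\left(P \right)} = 2 P - 2 P \left(P + 6\right) = 2 P - 2 P \left(6 + P\right) = 2 P \left(- 2 P \left(6 + P\right)\right) = - 4 P^{2} \left(6 + P\right)$)
$235 \left(- 2 A{\left(-3 \right)}\right) = 235 \left(- 2 \cdot 4 \left(-3\right)^{2} \left(-6 - -3\right)\right) = 235 \left(- 2 \cdot 4 \cdot 9 \left(-6 + 3\right)\right) = 235 \left(- 2 \cdot 4 \cdot 9 \left(-3\right)\right) = 235 \left(\left(-2\right) \left(-108\right)\right) = 235 \cdot 216 = 50760$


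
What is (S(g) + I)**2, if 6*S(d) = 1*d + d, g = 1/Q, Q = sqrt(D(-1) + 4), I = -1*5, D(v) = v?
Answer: (45 - sqrt(3))**2/81 ≈ 23.113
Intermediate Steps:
I = -5
Q = sqrt(3) (Q = sqrt(-1 + 4) = sqrt(3) ≈ 1.7320)
g = sqrt(3)/3 (g = 1/(sqrt(3)) = sqrt(3)/3 ≈ 0.57735)
S(d) = d/3 (S(d) = (1*d + d)/6 = (d + d)/6 = (2*d)/6 = d/3)
(S(g) + I)**2 = ((sqrt(3)/3)/3 - 5)**2 = (sqrt(3)/9 - 5)**2 = (-5 + sqrt(3)/9)**2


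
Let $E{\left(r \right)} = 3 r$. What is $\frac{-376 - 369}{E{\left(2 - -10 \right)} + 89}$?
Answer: $- \frac{149}{25} \approx -5.96$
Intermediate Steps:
$\frac{-376 - 369}{E{\left(2 - -10 \right)} + 89} = \frac{-376 - 369}{3 \left(2 - -10\right) + 89} = - \frac{745}{3 \left(2 + 10\right) + 89} = - \frac{745}{3 \cdot 12 + 89} = - \frac{745}{36 + 89} = - \frac{745}{125} = \left(-745\right) \frac{1}{125} = - \frac{149}{25}$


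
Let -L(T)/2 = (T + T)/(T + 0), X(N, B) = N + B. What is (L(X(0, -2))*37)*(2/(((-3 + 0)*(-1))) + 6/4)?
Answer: -962/3 ≈ -320.67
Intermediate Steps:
X(N, B) = B + N
L(T) = -4 (L(T) = -2*(T + T)/(T + 0) = -2*2*T/T = -2*2 = -4)
(L(X(0, -2))*37)*(2/(((-3 + 0)*(-1))) + 6/4) = (-4*37)*(2/(((-3 + 0)*(-1))) + 6/4) = -148*(2/((-3*(-1))) + 6*(¼)) = -148*(2/3 + 3/2) = -148*(2*(⅓) + 3/2) = -148*(⅔ + 3/2) = -148*13/6 = -962/3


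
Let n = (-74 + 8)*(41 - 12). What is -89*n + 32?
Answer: 170378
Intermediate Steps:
n = -1914 (n = -66*29 = -1914)
-89*n + 32 = -89*(-1914) + 32 = 170346 + 32 = 170378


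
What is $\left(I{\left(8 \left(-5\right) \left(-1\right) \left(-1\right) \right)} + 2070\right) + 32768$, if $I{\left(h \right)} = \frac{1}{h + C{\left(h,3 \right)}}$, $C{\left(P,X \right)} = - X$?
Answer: $\frac{1498033}{43} \approx 34838.0$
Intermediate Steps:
$I{\left(h \right)} = \frac{1}{-3 + h}$ ($I{\left(h \right)} = \frac{1}{h - 3} = \frac{1}{-3 + h}$)
$\left(I{\left(8 \left(-5\right) \left(-1\right) \left(-1\right) \right)} + 2070\right) + 32768 = \left(\frac{1}{-3 + 8 \left(-5\right) \left(-1\right) \left(-1\right)} + 2070\right) + 32768 = \left(\frac{1}{-3 + 8 \cdot 5 \left(-1\right)} + 2070\right) + 32768 = \left(\frac{1}{-3 + 8 \left(-5\right)} + 2070\right) + 32768 = \left(\frac{1}{-3 - 40} + 2070\right) + 32768 = \left(\frac{1}{-43} + 2070\right) + 32768 = \left(- \frac{1}{43} + 2070\right) + 32768 = \frac{89009}{43} + 32768 = \frac{1498033}{43}$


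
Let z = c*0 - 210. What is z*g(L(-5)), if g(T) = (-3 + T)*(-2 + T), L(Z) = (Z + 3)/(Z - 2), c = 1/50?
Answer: -6840/7 ≈ -977.14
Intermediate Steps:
c = 1/50 ≈ 0.020000
L(Z) = (3 + Z)/(-2 + Z)
z = -210 (z = (1/50)*0 - 210 = 0 - 210 = -210)
z*g(L(-5)) = -210*(6 + ((3 - 5)/(-2 - 5))² - 5*(3 - 5)/(-2 - 5)) = -210*(6 + (-2/(-7))² - 5*(-2)/(-7)) = -210*(6 + (-⅐*(-2))² - (-5)*(-2)/7) = -210*(6 + (2/7)² - 5*2/7) = -210*(6 + 4/49 - 10/7) = -210*228/49 = -6840/7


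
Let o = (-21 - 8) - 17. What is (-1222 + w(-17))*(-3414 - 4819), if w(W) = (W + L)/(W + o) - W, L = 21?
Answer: 625041127/63 ≈ 9.9213e+6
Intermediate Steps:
o = -46 (o = -29 - 17 = -46)
w(W) = -W + (21 + W)/(-46 + W) (w(W) = (W + 21)/(W - 46) - W = (21 + W)/(-46 + W) - W = -W + (21 + W)/(-46 + W))
(-1222 + w(-17))*(-3414 - 4819) = (-1222 + (21 - 1*(-17)**2 + 47*(-17))/(-46 - 17))*(-3414 - 4819) = (-1222 + (21 - 1*289 - 799)/(-63))*(-8233) = (-1222 - (21 - 289 - 799)/63)*(-8233) = (-1222 - 1/63*(-1067))*(-8233) = (-1222 + 1067/63)*(-8233) = -75919/63*(-8233) = 625041127/63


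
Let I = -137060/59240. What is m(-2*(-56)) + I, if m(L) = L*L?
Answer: 37148475/2962 ≈ 12542.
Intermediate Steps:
m(L) = L²
I = -6853/2962 (I = -137060*1/59240 = -6853/2962 ≈ -2.3136)
m(-2*(-56)) + I = (-2*(-56))² - 6853/2962 = 112² - 6853/2962 = 12544 - 6853/2962 = 37148475/2962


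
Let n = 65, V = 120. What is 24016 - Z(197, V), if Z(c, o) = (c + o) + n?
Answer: 23634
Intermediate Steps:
Z(c, o) = 65 + c + o (Z(c, o) = (c + o) + 65 = 65 + c + o)
24016 - Z(197, V) = 24016 - (65 + 197 + 120) = 24016 - 1*382 = 24016 - 382 = 23634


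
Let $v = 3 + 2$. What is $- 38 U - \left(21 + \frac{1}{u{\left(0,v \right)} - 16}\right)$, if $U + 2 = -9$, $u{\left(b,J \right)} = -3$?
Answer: $\frac{7544}{19} \approx 397.05$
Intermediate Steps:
$v = 5$
$U = -11$ ($U = -2 - 9 = -11$)
$- 38 U - \left(21 + \frac{1}{u{\left(0,v \right)} - 16}\right) = \left(-38\right) \left(-11\right) - \left(21 + \frac{1}{-3 - 16}\right) = 418 - \frac{398}{19} = \frac{7544}{19}$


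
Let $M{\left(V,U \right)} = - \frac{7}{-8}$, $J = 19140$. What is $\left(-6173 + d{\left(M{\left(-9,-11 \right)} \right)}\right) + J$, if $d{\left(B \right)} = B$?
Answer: $\frac{103743}{8} \approx 12968.0$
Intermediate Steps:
$M{\left(V,U \right)} = \frac{7}{8}$ ($M{\left(V,U \right)} = \left(-7\right) \left(- \frac{1}{8}\right) = \frac{7}{8}$)
$\left(-6173 + d{\left(M{\left(-9,-11 \right)} \right)}\right) + J = \left(-6173 + \frac{7}{8}\right) + 19140 = - \frac{49377}{8} + 19140 = \frac{103743}{8}$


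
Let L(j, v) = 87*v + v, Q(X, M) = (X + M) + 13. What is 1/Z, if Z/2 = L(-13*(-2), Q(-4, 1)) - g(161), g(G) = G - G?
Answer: 1/1760 ≈ 0.00056818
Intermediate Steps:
Q(X, M) = 13 + M + X (Q(X, M) = (M + X) + 13 = 13 + M + X)
L(j, v) = 88*v
g(G) = 0
Z = 1760 (Z = 2*(88*(13 + 1 - 4) - 1*0) = 2*(88*10 + 0) = 2*(880 + 0) = 2*880 = 1760)
1/Z = 1/1760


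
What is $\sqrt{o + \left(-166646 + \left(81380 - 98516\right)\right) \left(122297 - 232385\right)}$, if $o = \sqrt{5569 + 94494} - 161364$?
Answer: $\sqrt{20232031452 + \sqrt{100063}} \approx 1.4224 \cdot 10^{5}$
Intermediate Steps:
$o = -161364 + \sqrt{100063}$ ($o = \sqrt{100063} - 161364 = -161364 + \sqrt{100063} \approx -1.6105 \cdot 10^{5}$)
$\sqrt{o + \left(-166646 + \left(81380 - 98516\right)\right) \left(122297 - 232385\right)} = \sqrt{\left(-161364 + \sqrt{100063}\right) + \left(-166646 + \left(81380 - 98516\right)\right) \left(122297 - 232385\right)} = \sqrt{\left(-161364 + \sqrt{100063}\right) + \left(-166646 + \left(81380 - 98516\right)\right) \left(-110088\right)} = \sqrt{\left(-161364 + \sqrt{100063}\right) + \left(-166646 - 17136\right) \left(-110088\right)} = \sqrt{\left(-161364 + \sqrt{100063}\right) - -20232192816} = \sqrt{\left(-161364 + \sqrt{100063}\right) + 20232192816} = \sqrt{20232031452 + \sqrt{100063}}$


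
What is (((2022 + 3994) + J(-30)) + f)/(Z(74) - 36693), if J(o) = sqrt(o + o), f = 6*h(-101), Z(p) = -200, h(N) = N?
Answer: -5410/36893 - 2*I*sqrt(15)/36893 ≈ -0.14664 - 0.00020996*I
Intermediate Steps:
f = -606 (f = 6*(-101) = -606)
J(o) = sqrt(2)*sqrt(o) (J(o) = sqrt(2*o) = sqrt(2)*sqrt(o))
(((2022 + 3994) + J(-30)) + f)/(Z(74) - 36693) = (((2022 + 3994) + sqrt(2)*sqrt(-30)) - 606)/(-200 - 36693) = ((6016 + sqrt(2)*(I*sqrt(30))) - 606)/(-36893) = ((6016 + 2*I*sqrt(15)) - 606)*(-1/36893) = (5410 + 2*I*sqrt(15))*(-1/36893) = -5410/36893 - 2*I*sqrt(15)/36893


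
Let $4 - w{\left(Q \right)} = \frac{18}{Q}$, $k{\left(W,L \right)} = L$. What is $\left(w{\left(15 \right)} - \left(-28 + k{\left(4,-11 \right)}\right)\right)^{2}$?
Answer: $\frac{43681}{25} \approx 1747.2$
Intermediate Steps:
$w{\left(Q \right)} = 4 - \frac{18}{Q}$
$\left(w{\left(15 \right)} - \left(-28 + k{\left(4,-11 \right)}\right)\right)^{2} = \left(\left(4 - \frac{18}{15}\right) + \left(28 - -11\right)\right)^{2} = \left(\left(4 - \frac{6}{5}\right) + \left(28 + 11\right)\right)^{2} = \left(\left(4 - \frac{6}{5}\right) + 39\right)^{2} = \left(\frac{14}{5} + 39\right)^{2} = \left(\frac{209}{5}\right)^{2} = \frac{43681}{25}$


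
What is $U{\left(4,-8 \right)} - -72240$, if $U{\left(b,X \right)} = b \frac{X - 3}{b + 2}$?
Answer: $\frac{216698}{3} \approx 72233.0$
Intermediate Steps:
$U{\left(b,X \right)} = \frac{b \left(-3 + X\right)}{2 + b}$ ($U{\left(b,X \right)} = b \frac{-3 + X}{2 + b} = \frac{b \left(-3 + X\right)}{2 + b}$)
$U{\left(4,-8 \right)} - -72240 = \frac{4 \left(-3 - 8\right)}{2 + 4} - -72240 = 4 \cdot \frac{1}{6} \left(-11\right) + 72240 = - \frac{22}{3} + 72240 = \frac{216698}{3}$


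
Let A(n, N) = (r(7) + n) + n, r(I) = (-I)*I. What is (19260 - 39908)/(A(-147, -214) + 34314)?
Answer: -20648/33971 ≈ -0.60781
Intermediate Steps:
r(I) = -I²
A(n, N) = -49 + 2*n (A(n, N) = (-1*7² + n) + n = (-1*49 + n) + n = (-49 + n) + n = -49 + 2*n)
(19260 - 39908)/(A(-147, -214) + 34314) = (19260 - 39908)/((-49 + 2*(-147)) + 34314) = -20648/((-49 - 294) + 34314) = -20648/(-343 + 34314) = -20648/33971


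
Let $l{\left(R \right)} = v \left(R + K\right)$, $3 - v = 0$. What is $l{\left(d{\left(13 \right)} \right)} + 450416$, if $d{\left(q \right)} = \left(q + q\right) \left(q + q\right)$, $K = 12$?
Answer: $452480$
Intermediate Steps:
$v = 3$ ($v = 3 - 0 = 3 + 0 = 3$)
$d{\left(q \right)} = 4 q^{2}$ ($d{\left(q \right)} = 2 q 2 q = 4 q^{2}$)
$l{\left(R \right)} = 36 + 3 R$ ($l{\left(R \right)} = 3 \left(R + 12\right) = 3 \left(12 + R\right) = 36 + 3 R$)
$l{\left(d{\left(13 \right)} \right)} + 450416 = \left(36 + 3 \cdot 4 \cdot 13^{2}\right) + 450416 = \left(36 + 3 \cdot 4 \cdot 169\right) + 450416 = \left(36 + 3 \cdot 676\right) + 450416 = \left(36 + 2028\right) + 450416 = 2064 + 450416 = 452480$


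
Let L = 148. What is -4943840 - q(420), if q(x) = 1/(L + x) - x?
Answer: -2807862561/568 ≈ -4.9434e+6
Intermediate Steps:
q(x) = 1/(148 + x) - x
-4943840 - q(420) = -4943840 - (1 - 1*420² - 148*420)/(148 + 420) = -4943840 - (1 - 1*176400 - 62160)/568 = -4943840 - (1 - 176400 - 62160)/568 = -4943840 - (-238559)/568 = -4943840 - 1*(-238559/568) = -4943840 + 238559/568 = -2807862561/568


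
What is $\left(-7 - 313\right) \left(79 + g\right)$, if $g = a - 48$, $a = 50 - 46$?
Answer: $-11200$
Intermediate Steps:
$a = 4$ ($a = 50 - 46 = 4$)
$g = -44$ ($g = 4 - 48 = -44$)
$\left(-7 - 313\right) \left(79 + g\right) = \left(-7 - 313\right) \left(79 - 44\right) = \left(-320\right) 35 = -11200$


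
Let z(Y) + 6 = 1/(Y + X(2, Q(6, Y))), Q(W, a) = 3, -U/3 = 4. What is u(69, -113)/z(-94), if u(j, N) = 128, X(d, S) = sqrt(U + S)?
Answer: -6804992/319549 + 384*I/319549 ≈ -21.296 + 0.0012017*I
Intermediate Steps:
U = -12 (U = -3*4 = -12)
X(d, S) = sqrt(-12 + S)
z(Y) = -6 + 1/(Y + 3*I) (z(Y) = -6 + 1/(Y + sqrt(-12 + 3)) = -6 + 1/(Y + sqrt(-9)) = -6 + 1/(Y + 3*I))
u(69, -113)/z(-94) = 128/(((1 - 18*I - 6*(-94))/(-94 + 3*I))) = 128/((((-94 - 3*I)/8845)*(1 - 18*I + 564))) = 128/((((-94 - 3*I)/8845)*(565 - 18*I))) = 128/(((-94 - 3*I)*(565 - 18*I)/8845)) = 128*((-94 + 3*I)*(565 + 18*I)/319549) = 128*(-94 + 3*I)*(565 + 18*I)/319549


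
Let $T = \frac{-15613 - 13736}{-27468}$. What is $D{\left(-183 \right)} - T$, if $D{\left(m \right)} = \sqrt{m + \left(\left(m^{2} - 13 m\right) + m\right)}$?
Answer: $- \frac{3261}{3052} + \sqrt{35502} \approx 187.35$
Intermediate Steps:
$T = \frac{3261}{3052}$ ($T = \left(-29349\right) \left(- \frac{1}{27468}\right) = \frac{3261}{3052} \approx 1.0685$)
$D{\left(m \right)} = \sqrt{m^{2} - 11 m}$ ($D{\left(m \right)} = \sqrt{m + \left(m^{2} - 12 m\right)} = \sqrt{m^{2} - 11 m}$)
$D{\left(-183 \right)} - T = \sqrt{- 183 \left(-11 - 183\right)} - \frac{3261}{3052} = \sqrt{\left(-183\right) \left(-194\right)} - \frac{3261}{3052} = \sqrt{35502} - \frac{3261}{3052} = - \frac{3261}{3052} + \sqrt{35502}$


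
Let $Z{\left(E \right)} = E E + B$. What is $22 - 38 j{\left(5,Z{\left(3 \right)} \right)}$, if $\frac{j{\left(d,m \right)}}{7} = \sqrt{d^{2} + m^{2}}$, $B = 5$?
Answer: $22 - 266 \sqrt{221} \approx -3932.4$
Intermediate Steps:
$Z{\left(E \right)} = 5 + E^{2}$ ($Z{\left(E \right)} = E E + 5 = E^{2} + 5 = 5 + E^{2}$)
$j{\left(d,m \right)} = 7 \sqrt{d^{2} + m^{2}}$
$22 - 38 j{\left(5,Z{\left(3 \right)} \right)} = 22 - 38 \cdot 7 \sqrt{5^{2} + \left(5 + 3^{2}\right)^{2}} = 22 - 38 \cdot 7 \sqrt{25 + \left(5 + 9\right)^{2}} = 22 - 38 \cdot 7 \sqrt{25 + 14^{2}} = 22 - 38 \cdot 7 \sqrt{25 + 196} = 22 - 38 \cdot 7 \sqrt{221} = 22 - 266 \sqrt{221}$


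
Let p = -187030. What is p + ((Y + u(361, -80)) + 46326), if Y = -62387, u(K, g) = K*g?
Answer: -231971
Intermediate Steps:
p + ((Y + u(361, -80)) + 46326) = -187030 + ((-62387 + 361*(-80)) + 46326) = -187030 + ((-62387 - 28880) + 46326) = -187030 + (-91267 + 46326) = -187030 - 44941 = -231971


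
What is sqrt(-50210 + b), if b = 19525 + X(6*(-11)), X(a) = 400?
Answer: 3*I*sqrt(3365) ≈ 174.03*I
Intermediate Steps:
b = 19925 (b = 19525 + 400 = 19925)
sqrt(-50210 + b) = sqrt(-50210 + 19925) = sqrt(-30285) = 3*I*sqrt(3365)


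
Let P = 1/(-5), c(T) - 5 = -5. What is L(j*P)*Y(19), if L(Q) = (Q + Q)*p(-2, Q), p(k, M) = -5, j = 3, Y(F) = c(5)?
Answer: 0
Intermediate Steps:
c(T) = 0 (c(T) = 5 - 5 = 0)
Y(F) = 0
P = -1/5 (P = 1*(-1/5) = -1/5 ≈ -0.20000)
L(Q) = -10*Q (L(Q) = (Q + Q)*(-5) = (2*Q)*(-5) = -10*Q)
L(j*P)*Y(19) = -30*(-1)/5*0 = -10*(-3/5)*0 = 6*0 = 0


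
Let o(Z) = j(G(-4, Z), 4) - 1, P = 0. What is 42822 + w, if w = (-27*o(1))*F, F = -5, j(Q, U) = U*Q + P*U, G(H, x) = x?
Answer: 43227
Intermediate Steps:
j(Q, U) = Q*U (j(Q, U) = U*Q + 0*U = Q*U + 0 = Q*U)
o(Z) = -1 + 4*Z (o(Z) = Z*4 - 1 = 4*Z - 1 = -1 + 4*Z)
w = 405 (w = -27*(-1 + 4*1)*(-5) = -27*(-1 + 4)*(-5) = -27*3*(-5) = -81*(-5) = 405)
42822 + w = 42822 + 405 = 43227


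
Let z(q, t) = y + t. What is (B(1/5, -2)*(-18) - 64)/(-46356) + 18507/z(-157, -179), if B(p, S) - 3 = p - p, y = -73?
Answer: -23830021/324492 ≈ -73.438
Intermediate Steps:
z(q, t) = -73 + t
B(p, S) = 3 (B(p, S) = 3 + (p - p) = 3 + 0 = 3)
(B(1/5, -2)*(-18) - 64)/(-46356) + 18507/z(-157, -179) = (3*(-18) - 64)/(-46356) + 18507/(-73 - 179) = (-54 - 64)*(-1/46356) + 18507/(-252) = -118*(-1/46356) + 18507*(-1/252) = 59/23178 - 6169/84 = -23830021/324492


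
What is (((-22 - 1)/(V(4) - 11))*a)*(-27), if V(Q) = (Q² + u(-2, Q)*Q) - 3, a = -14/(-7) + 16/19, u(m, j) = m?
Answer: -5589/19 ≈ -294.16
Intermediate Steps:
a = 54/19 (a = -14*(-⅐) + 16*(1/19) = 2 + 16/19 = 54/19 ≈ 2.8421)
V(Q) = -3 + Q² - 2*Q (V(Q) = (Q² - 2*Q) - 3 = -3 + Q² - 2*Q)
(((-22 - 1)/(V(4) - 11))*a)*(-27) = (((-22 - 1)/((-3 + 4² - 2*4) - 11))*(54/19))*(-27) = (-23/((-3 + 16 - 8) - 11)*(54/19))*(-27) = (-23/(5 - 11)*(54/19))*(-27) = (-23/(-6)*(54/19))*(-27) = (-23*(-⅙)*(54/19))*(-27) = ((23/6)*(54/19))*(-27) = (207/19)*(-27) = -5589/19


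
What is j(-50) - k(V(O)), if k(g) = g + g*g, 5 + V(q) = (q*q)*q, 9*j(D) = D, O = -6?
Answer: -437630/9 ≈ -48626.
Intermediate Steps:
j(D) = D/9
V(q) = -5 + q**3 (V(q) = -5 + (q*q)*q = -5 + q**2*q = -5 + q**3)
k(g) = g + g**2
j(-50) - k(V(O)) = (1/9)*(-50) - (-5 + (-6)**3)*(1 + (-5 + (-6)**3)) = -50/9 - (-5 - 216)*(1 + (-5 - 216)) = -50/9 - (-221)*(1 - 221) = -50/9 - (-221)*(-220) = -50/9 - 1*48620 = -50/9 - 48620 = -437630/9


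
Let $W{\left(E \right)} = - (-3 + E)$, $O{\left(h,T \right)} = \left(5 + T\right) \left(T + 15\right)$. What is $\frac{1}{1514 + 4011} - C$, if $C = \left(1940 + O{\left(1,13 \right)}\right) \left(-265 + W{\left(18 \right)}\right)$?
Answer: $\frac{3780868001}{5525} \approx 6.8432 \cdot 10^{5}$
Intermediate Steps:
$O{\left(h,T \right)} = \left(5 + T\right) \left(15 + T\right)$
$W{\left(E \right)} = 3 - E$
$C = -684320$ ($C = \left(1940 + \left(75 + 13^{2} + 20 \cdot 13\right)\right) \left(-265 + \left(3 - 18\right)\right) = \left(1940 + \left(75 + 169 + 260\right)\right) \left(-265 + \left(3 - 18\right)\right) = \left(1940 + 504\right) \left(-265 - 15\right) = 2444 \left(-280\right) = -684320$)
$\frac{1}{1514 + 4011} - C = \frac{1}{1514 + 4011} - -684320 = \frac{1}{5525} + 684320 = \frac{3780868001}{5525}$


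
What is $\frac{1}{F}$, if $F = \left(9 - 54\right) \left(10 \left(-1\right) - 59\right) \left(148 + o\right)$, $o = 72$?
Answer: $\frac{1}{683100} \approx 1.4639 \cdot 10^{-6}$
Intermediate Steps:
$F = 683100$ ($F = \left(9 - 54\right) \left(10 \left(-1\right) - 59\right) \left(148 + 72\right) = - 45 \left(-10 - 59\right) 220 = \left(-45\right) \left(-69\right) 220 = 3105 \cdot 220 = 683100$)
$\frac{1}{F} = \frac{1}{683100}$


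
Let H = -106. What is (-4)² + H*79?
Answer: -8358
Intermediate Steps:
(-4)² + H*79 = (-4)² - 106*79 = 16 - 8374 = -8358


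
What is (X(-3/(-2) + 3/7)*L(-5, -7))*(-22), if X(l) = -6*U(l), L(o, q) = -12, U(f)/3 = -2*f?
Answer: 128304/7 ≈ 18329.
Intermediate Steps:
U(f) = -6*f (U(f) = 3*(-2*f) = -6*f)
X(l) = 36*l (X(l) = -(-36)*l = 36*l)
(X(-3/(-2) + 3/7)*L(-5, -7))*(-22) = ((36*(-3/(-2) + 3/7))*(-12))*(-22) = ((36*(-3*(-½) + 3*(⅐)))*(-12))*(-22) = ((36*(3/2 + 3/7))*(-12))*(-22) = ((36*(27/14))*(-12))*(-22) = ((486/7)*(-12))*(-22) = -5832/7*(-22) = 128304/7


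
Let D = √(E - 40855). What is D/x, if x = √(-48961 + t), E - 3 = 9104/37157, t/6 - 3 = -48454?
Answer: 18*√59128974743279835/12621006719 ≈ 0.34680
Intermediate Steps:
t = -290706 (t = 18 + 6*(-48454) = 18 - 290724 = -290706)
E = 120575/37157 (E = 3 + 9104/37157 = 120575/37157 ≈ 3.2450)
D = 18*I*√174079244505/37157 (D = √(120575/37157 - 40855) = √(-1517928660/37157) = 18*I*√174079244505/37157 ≈ 202.12*I)
x = I*√339667 (x = √(-48961 - 290706) = √(-339667) = I*√339667 ≈ 582.81*I)
D/x = (18*I*√174079244505/37157)/((I*√339667)) = (18*I*√174079244505/37157)*(-I*√339667/339667) = 18*√59128974743279835/12621006719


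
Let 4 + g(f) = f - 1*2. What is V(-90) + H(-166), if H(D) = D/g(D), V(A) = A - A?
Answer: 83/86 ≈ 0.96512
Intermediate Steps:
V(A) = 0
g(f) = -6 + f (g(f) = -4 + (f - 1*2) = -4 + (f - 2) = -4 + (-2 + f) = -6 + f)
H(D) = D/(-6 + D)
V(-90) + H(-166) = 0 - 166/(-6 - 166) = 0 - 166/(-172) = 0 - 166*(-1/172) = 0 + 83/86 = 83/86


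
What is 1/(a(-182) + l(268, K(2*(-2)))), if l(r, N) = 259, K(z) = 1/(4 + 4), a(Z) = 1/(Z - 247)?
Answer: 429/111110 ≈ 0.0038610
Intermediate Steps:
a(Z) = 1/(-247 + Z)
K(z) = ⅛ (K(z) = 1/8 = ⅛)
1/(a(-182) + l(268, K(2*(-2)))) = 1/(1/(-247 - 182) + 259) = 1/(1/(-429) + 259) = 1/(-1/429 + 259) = 1/(111110/429) = 429/111110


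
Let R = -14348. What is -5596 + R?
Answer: -19944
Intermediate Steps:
-5596 + R = -5596 - 14348 = -19944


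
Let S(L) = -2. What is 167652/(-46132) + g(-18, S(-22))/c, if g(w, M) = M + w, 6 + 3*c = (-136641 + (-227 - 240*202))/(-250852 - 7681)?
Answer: 12165279429/1575234805 ≈ 7.7228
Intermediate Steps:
c = -1365850/775599 (c = -2 + ((-136641 + (-227 - 240*202))/(-250852 - 7681))/3 = -2 + ((-136641 + (-227 - 48480))/(-258533))/3 = -2 + ((-136641 - 48707)*(-1/258533))/3 = -2 + (-185348*(-1/258533))/3 = -2 + (⅓)*(185348/258533) = -2 + 185348/775599 = -1365850/775599 ≈ -1.7610)
167652/(-46132) + g(-18, S(-22))/c = 167652/(-46132) + (-2 - 18)/(-1365850/775599) = 167652*(-1/46132) - 20*(-775599/1365850) = -41913/11533 + 1551198/136585 = 12165279429/1575234805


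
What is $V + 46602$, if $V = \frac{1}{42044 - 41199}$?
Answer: $\frac{39378691}{845} \approx 46602.0$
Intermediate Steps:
$V = \frac{1}{845} \approx 0.0011834$
$V + 46602 = \frac{1}{845} + 46602 = \frac{39378691}{845}$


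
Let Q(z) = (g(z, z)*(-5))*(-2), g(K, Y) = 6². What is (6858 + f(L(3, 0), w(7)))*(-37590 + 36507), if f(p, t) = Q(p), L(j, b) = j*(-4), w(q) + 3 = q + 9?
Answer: -7817094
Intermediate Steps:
g(K, Y) = 36
w(q) = 6 + q (w(q) = -3 + (q + 9) = -3 + (9 + q) = 6 + q)
Q(z) = 360 (Q(z) = (36*(-5))*(-2) = -180*(-2) = 360)
L(j, b) = -4*j
f(p, t) = 360
(6858 + f(L(3, 0), w(7)))*(-37590 + 36507) = (6858 + 360)*(-37590 + 36507) = 7218*(-1083) = -7817094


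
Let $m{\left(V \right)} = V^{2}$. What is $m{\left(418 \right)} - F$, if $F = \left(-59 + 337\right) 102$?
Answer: $146368$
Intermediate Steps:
$F = 28356$ ($F = 278 \cdot 102 = 28356$)
$m{\left(418 \right)} - F = 418^{2} - 28356 = 174724 - 28356 = 146368$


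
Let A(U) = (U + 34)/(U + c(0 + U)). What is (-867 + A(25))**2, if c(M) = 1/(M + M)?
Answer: 1170003498889/1565001 ≈ 7.4761e+5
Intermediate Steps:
c(M) = 1/(2*M)
A(U) = (34 + U)/(U + 1/(2*U)) (A(U) = (U + 34)/(U + 1/(2*(0 + U))) = (34 + U)/(U + 1/(2*U)))
(-867 + A(25))**2 = (-867 + 2*25*(34 + 25)/(1 + 2*25**2))**2 = (-867 + 2*25*59/(1 + 2*625))**2 = (-867 + 2*25*59/(1 + 1250))**2 = (-867 + 2*25*59/1251)**2 = (-867 + 2*25*(1/1251)*59)**2 = (-867 + 2950/1251)**2 = (-1081667/1251)**2 = 1170003498889/1565001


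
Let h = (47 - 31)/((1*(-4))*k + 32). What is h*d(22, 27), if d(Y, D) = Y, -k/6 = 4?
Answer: 11/4 ≈ 2.7500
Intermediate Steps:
k = -24 (k = -6*4 = -24)
h = ⅛ (h = (47 - 31)/((1*(-4))*(-24) + 32) = 16/(-4*(-24) + 32) = 16/(96 + 32) = 16/128 = 16*(1/128) = ⅛ ≈ 0.12500)
h*d(22, 27) = (⅛)*22 = 11/4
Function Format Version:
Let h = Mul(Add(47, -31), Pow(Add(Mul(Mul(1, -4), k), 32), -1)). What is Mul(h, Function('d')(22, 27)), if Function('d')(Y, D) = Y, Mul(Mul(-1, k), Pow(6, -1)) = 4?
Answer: Rational(11, 4) ≈ 2.7500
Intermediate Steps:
k = -24 (k = Mul(-6, 4) = -24)
h = Rational(1, 8) (h = Mul(Add(47, -31), Pow(Add(Mul(Mul(1, -4), -24), 32), -1)) = Mul(16, Pow(Add(Mul(-4, -24), 32), -1)) = Mul(16, Pow(Add(96, 32), -1)) = Mul(16, Pow(128, -1)) = Mul(16, Rational(1, 128)) = Rational(1, 8) ≈ 0.12500)
Mul(h, Function('d')(22, 27)) = Mul(Rational(1, 8), 22) = Rational(11, 4)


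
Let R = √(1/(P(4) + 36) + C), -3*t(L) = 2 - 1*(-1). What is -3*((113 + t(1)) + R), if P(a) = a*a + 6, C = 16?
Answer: -336 - 3*√53882/58 ≈ -348.01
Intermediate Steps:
P(a) = 6 + a² (P(a) = a² + 6 = 6 + a²)
t(L) = -1 (t(L) = -(2 - 1*(-1))/3 = -(2 + 1)/3 = -⅓*3 = -1)
R = √53882/58 (R = √(1/((6 + 4²) + 36) + 16) = √(1/((6 + 16) + 36) + 16) = √(1/(22 + 36) + 16) = √(1/58 + 16) = √(929/58) = √53882/58 ≈ 4.0022)
-3*((113 + t(1)) + R) = -3*((113 - 1) + √53882/58) = -3*(112 + √53882/58) = -336 - 3*√53882/58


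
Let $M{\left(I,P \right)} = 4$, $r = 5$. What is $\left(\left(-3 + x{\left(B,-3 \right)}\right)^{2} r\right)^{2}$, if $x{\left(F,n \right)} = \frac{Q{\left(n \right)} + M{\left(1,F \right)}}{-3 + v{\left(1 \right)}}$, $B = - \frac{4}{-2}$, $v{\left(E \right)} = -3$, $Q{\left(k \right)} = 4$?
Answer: $\frac{714025}{81} \approx 8815.1$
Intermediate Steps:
$B = 2$ ($B = \left(-4\right) \left(- \frac{1}{2}\right) = 2$)
$x{\left(F,n \right)} = - \frac{4}{3}$ ($x{\left(F,n \right)} = \frac{4 + 4}{-3 - 3} = \frac{8}{-6} = 8 \left(- \frac{1}{6}\right) = - \frac{4}{3}$)
$\left(\left(-3 + x{\left(B,-3 \right)}\right)^{2} r\right)^{2} = \left(\left(-3 - \frac{4}{3}\right)^{2} \cdot 5\right)^{2} = \left(\left(- \frac{13}{3}\right)^{2} \cdot 5\right)^{2} = \left(\frac{169}{9} \cdot 5\right)^{2} = \left(\frac{845}{9}\right)^{2} = \frac{714025}{81}$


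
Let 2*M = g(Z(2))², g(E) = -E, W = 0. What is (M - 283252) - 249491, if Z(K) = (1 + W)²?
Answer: -1065485/2 ≈ -5.3274e+5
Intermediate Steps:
Z(K) = 1 (Z(K) = (1 + 0)² = 1² = 1)
M = ½ (M = (-1*1)²/2 = (½)*(-1)² = (½)*1 = ½ ≈ 0.50000)
(M - 283252) - 249491 = (½ - 283252) - 249491 = -566503/2 - 249491 = -1065485/2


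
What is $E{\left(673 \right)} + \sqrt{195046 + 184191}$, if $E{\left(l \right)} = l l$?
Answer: $452929 + \sqrt{379237} \approx 4.5355 \cdot 10^{5}$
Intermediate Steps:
$E{\left(l \right)} = l^{2}$
$E{\left(673 \right)} + \sqrt{195046 + 184191} = 673^{2} + \sqrt{195046 + 184191} = 452929 + \sqrt{379237}$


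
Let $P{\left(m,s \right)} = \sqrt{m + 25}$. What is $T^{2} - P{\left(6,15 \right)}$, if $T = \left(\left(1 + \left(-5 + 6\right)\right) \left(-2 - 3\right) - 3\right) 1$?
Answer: $169 - \sqrt{31} \approx 163.43$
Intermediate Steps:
$P{\left(m,s \right)} = \sqrt{25 + m}$
$T = -13$ ($T = \left(\left(1 + 1\right) \left(-5\right) - 3\right) 1 = \left(2 \left(-5\right) - 3\right) 1 = \left(-10 - 3\right) 1 = \left(-13\right) 1 = -13$)
$T^{2} - P{\left(6,15 \right)} = \left(-13\right)^{2} - \sqrt{25 + 6} = 169 - \sqrt{31}$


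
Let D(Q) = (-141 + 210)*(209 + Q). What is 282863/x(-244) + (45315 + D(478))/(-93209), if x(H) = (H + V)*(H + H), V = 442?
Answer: -35324161399/9006226416 ≈ -3.9222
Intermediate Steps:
x(H) = 2*H*(442 + H) (x(H) = (H + 442)*(H + H) = (442 + H)*(2*H) = 2*H*(442 + H))
D(Q) = 14421 + 69*Q (D(Q) = 69*(209 + Q) = 14421 + 69*Q)
282863/x(-244) + (45315 + D(478))/(-93209) = 282863/((2*(-244)*(442 - 244))) + (45315 + (14421 + 69*478))/(-93209) = 282863/((2*(-244)*198)) + (45315 + (14421 + 32982))*(-1/93209) = 282863/(-96624) + (45315 + 47403)*(-1/93209) = 282863*(-1/96624) + 92718*(-1/93209) = -282863/96624 - 92718/93209 = -35324161399/9006226416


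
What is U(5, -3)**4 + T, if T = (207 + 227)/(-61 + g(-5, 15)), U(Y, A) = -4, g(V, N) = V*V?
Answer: 4391/18 ≈ 243.94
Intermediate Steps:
g(V, N) = V**2
T = -217/18 (T = (207 + 227)/(-61 + (-5)**2) = 434/(-61 + 25) = 434/(-36) = 434*(-1/36) = -217/18 ≈ -12.056)
U(5, -3)**4 + T = (-4)**4 - 217/18 = 256 - 217/18 = 4391/18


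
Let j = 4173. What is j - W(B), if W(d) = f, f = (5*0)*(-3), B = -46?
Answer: 4173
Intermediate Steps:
f = 0 (f = 0*(-3) = 0)
W(d) = 0
j - W(B) = 4173 - 1*0 = 4173 + 0 = 4173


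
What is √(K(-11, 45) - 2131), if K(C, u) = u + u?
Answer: I*√2041 ≈ 45.177*I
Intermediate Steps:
K(C, u) = 2*u
√(K(-11, 45) - 2131) = √(2*45 - 2131) = √(90 - 2131) = √(-2041) = I*√2041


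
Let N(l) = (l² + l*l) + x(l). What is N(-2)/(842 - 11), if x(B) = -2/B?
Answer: 3/277 ≈ 0.010830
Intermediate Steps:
N(l) = -2/l + 2*l² (N(l) = (l² + l*l) - 2/l = (l² + l²) - 2/l = 2*l² - 2/l = -2/l + 2*l²)
N(-2)/(842 - 11) = (2*(-1 + (-2)³)/(-2))/(842 - 11) = (2*(-½)*(-1 - 8))/831 = (2*(-½)*(-9))/831 = (1/831)*9 = 3/277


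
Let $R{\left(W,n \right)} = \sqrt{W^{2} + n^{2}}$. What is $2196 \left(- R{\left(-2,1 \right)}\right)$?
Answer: $- 2196 \sqrt{5} \approx -4910.4$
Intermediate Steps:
$2196 \left(- R{\left(-2,1 \right)}\right) = 2196 \left(- \sqrt{\left(-2\right)^{2} + 1^{2}}\right) = 2196 \left(- \sqrt{4 + 1}\right) = 2196 \left(- \sqrt{5}\right) = - 2196 \sqrt{5}$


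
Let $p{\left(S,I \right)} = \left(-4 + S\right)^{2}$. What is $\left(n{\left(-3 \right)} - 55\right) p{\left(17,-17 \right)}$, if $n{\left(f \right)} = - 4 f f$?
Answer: $-15379$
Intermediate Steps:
$n{\left(f \right)} = - 4 f^{2}$
$\left(n{\left(-3 \right)} - 55\right) p{\left(17,-17 \right)} = \left(- 4 \left(-3\right)^{2} - 55\right) \left(-4 + 17\right)^{2} = \left(\left(-4\right) 9 - 55\right) 13^{2} = \left(-36 - 55\right) 169 = \left(-91\right) 169 = -15379$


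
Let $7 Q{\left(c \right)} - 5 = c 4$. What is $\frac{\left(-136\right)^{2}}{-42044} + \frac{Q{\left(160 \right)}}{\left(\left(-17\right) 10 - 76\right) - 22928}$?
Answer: $- \frac{756875627}{1705073398} \approx -0.4439$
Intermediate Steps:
$Q{\left(c \right)} = \frac{5}{7} + \frac{4 c}{7}$ ($Q{\left(c \right)} = \frac{5}{7} + \frac{c 4}{7} = \frac{5}{7} + \frac{4 c}{7}$)
$\frac{\left(-136\right)^{2}}{-42044} + \frac{Q{\left(160 \right)}}{\left(\left(-17\right) 10 - 76\right) - 22928} = \frac{\left(-136\right)^{2}}{-42044} + \frac{\frac{5}{7} + \frac{4}{7} \cdot 160}{\left(\left(-17\right) 10 - 76\right) - 22928} = 18496 \left(- \frac{1}{42044}\right) + \frac{\frac{5}{7} + \frac{640}{7}}{\left(-170 - 76\right) - 22928} = - \frac{4624}{10511} + \frac{645}{7 \left(-246 - 22928\right)} = - \frac{4624}{10511} + \frac{645}{7 \left(-23174\right)} = - \frac{4624}{10511} + \frac{645}{7} \left(- \frac{1}{23174}\right) = - \frac{4624}{10511} - \frac{645}{162218} = - \frac{756875627}{1705073398}$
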